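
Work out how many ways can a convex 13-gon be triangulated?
Using the Catalan number formula: C_n = C(2n, n) / (n+1)
C_11 = C(22, 11) / (11+1)
     = 705432 / 12
     = 58,786
Final answer: 58,786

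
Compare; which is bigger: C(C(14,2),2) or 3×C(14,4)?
C(C(14,2),2)

Solution: C(C(14,2),2)=4,095, 3×C(14,4)=3,003.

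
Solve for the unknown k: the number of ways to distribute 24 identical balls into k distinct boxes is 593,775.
7
Stars and bars: the count is C(24+k−1, k−1), increasing in k. k=5: C(28,4) = 20,475, k=6: C(29,5) = 118,755, k=7: C(30,6) = 593,775 ✓. So k = 7.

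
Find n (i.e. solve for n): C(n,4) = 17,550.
27

Explanation: C(n,4) = n(n−1)(n−2)(n−3)/4! is increasing in n, and n(n−1)(n−2)(n−3) = 4!·17,550 = 421,200 ≈ (n−1.5)^4 gives n ≈ 27.0. Check: C(25,4) = 12,650, C(26,4) = 14,950, C(27,4) = 17,550 ✓. So n = 27.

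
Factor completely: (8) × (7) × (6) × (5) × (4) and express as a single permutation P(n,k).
P(8,5) = 8!/(3)!
Product of 5 consecutive descending integers starting at 8: P(8,5) = 8!/3! = 6,720.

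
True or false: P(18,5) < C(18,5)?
False
P(18,5) = 1,028,160 and C(18,5) = 8,568; P(n,r) = r! × C(n,r) so P > C whenever r ≥ 2.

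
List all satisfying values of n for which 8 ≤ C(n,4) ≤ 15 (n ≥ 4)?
6

C(5,4)=5; C(6,4)=15; C(7,4)=35. So valid n = 6.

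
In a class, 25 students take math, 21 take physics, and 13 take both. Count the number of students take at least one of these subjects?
|A∪B| = |A|+|B|-|A∩B| = 25+21-13 = 33.
Final answer: 33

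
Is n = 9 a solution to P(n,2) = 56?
P(9,2) = 9·8 = 72, which does not equal 56.
Final answer: No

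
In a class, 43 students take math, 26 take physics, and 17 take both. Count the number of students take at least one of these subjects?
52

Solution: |A∪B| = |A|+|B|-|A∩B| = 43+26-17 = 52.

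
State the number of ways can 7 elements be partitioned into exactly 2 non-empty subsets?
63

Reasoning: This equals S(7,2), the Stirling number of the 2nd kind.
Using the Stirling recurrence: S(n,k) = k·S(n-1,k) + S(n-1,k-1)
S(7,2) = 2·S(6,2) + S(6,1)
         = 2·31 + 1
         = 62 + 1
         = 63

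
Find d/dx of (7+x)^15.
15(7+x)^14

Working:
Using the power rule: d/dx (7+x)^15 = 15(7+x)^{14}.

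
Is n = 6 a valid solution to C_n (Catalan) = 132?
Yes

C_6 = C(12,6)/(6+1) = 924/7 = 132, which equals 132.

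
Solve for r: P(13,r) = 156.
P(13,r) = 13·12·…·(13−r+1), a product of r factors. Multiplying down from 13: 13 = 13; 13·12 = 156 ✓ (2 factors). So r = 2.

Answer: 2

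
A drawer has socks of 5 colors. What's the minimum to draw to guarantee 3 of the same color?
11

Worst case: 2 of each = 10. One more: 11.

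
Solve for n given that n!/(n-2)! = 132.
n!/(n-2)! = n×(n-1), a product of 2 consecutive integers ≈ (n−0.5)^2. 132^(1/2) + 0.5 ≈ 12.0; check n = 12: 12×11 = 132 ✓. So n = 12.

Answer: 12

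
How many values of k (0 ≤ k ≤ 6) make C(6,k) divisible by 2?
3

Working:
Checking C(6,k) mod 2 for k = 0..6: divisible at k = 1, 3, 5. That's 3 values.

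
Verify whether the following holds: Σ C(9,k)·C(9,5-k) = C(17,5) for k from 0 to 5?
False

Reasoning: Vandermonde's identity gives C(18,5) = 8,568; RHS C(17,5) = 6,188.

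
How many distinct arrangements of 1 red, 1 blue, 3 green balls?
20
Multinomial: 5!/(1! × 1! × 3!) = 20.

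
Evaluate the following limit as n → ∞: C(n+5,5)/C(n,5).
Both numerator and denominator grow as n^5/5! for large n, so the ratio → 1.
Final answer: 1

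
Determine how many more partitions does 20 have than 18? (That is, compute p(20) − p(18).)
242

Explanation: Pentagonal recurrence p(n) = p(n−1) + p(n−2) − p(n−5) − p(n−7) + …: p(20) = p(19) + p(18) − p(15) − p(13) + p(8) + p(5) = 490 + 385 − 176 − 101 + 22 + 7 = 627.
p(18) = p(17) + p(16) − p(13) − p(11) + p(6) + p(3) = 297 + 231 − 101 − 56 + 11 + 3 = 385.
Difference = 627 − 385 = 242.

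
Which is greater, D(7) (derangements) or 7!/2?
D(7) = (7-1)·[D(6) + D(5)] = 6·[265 + 44] = 1,854; 7!/2 = 5,040/2 = 2,520.
Final answer: 7!/2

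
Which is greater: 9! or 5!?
9!

9!=362,880, 5!=120. 9! > 5!.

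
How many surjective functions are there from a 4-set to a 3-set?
36

Reasoning: Onto functions = 3! × S(4,3)
First compute S(4,3) via recurrence:
Using the Stirling recurrence: S(n,k) = k·S(n-1,k) + S(n-1,k-1)
S(4,3) = 3·S(3,3) + S(3,2)
         = 3·1 + 3
         = 3 + 3
         = 6
Then: 6 × 6 = 36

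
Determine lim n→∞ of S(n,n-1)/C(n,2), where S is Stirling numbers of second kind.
1

Working:
S(n,n-1) = C(n,2), so the limit is 1.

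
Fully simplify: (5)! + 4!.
144

Working:
(5)! + 4! = (5)·4! + 4! = (5+1)·4! = 6·4! = 144.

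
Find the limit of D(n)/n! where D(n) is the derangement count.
D(n)/n! → 1/e ≈ 0.3679 as n → ∞.
Final answer: 1/e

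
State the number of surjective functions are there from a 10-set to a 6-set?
16,435,440

Explanation: Onto functions = 6! × S(10,6)
First compute S(10,6) via recurrence:
Using the Stirling recurrence: S(n,k) = k·S(n-1,k) + S(n-1,k-1)
S(10,6) = 6·S(9,6) + S(9,5)
         = 6·2646 + 6951
         = 15876 + 6951
         = 22,827
Then: 720 × 22827 = 16,435,440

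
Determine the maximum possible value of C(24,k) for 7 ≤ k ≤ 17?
2,704,156

Explanation: C(24,k) is maximised at the centre of the row: C(24,12) = 2,704,156.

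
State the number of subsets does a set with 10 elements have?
1,024

Solution: Each element can be included or excluded: 2^10 = 1,024.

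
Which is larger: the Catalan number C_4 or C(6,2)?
C(6,2)

Solution: C_4 = C(8,4)/(4+1) = 70/5 = 14; C(6,2) = 15.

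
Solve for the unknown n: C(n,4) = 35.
7

Working:
C(n,4) = n(n−1)(n−2)(n−3)/4! is increasing in n, and n(n−1)(n−2)(n−3) = 4!·35 = 840 ≈ (n−1.5)^4 gives n ≈ 6.9. Check: C(5,4) = 5, C(6,4) = 15, C(7,4) = 35 ✓. So n = 7.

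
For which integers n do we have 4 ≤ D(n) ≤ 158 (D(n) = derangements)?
4, 5

Explanation: Using D(n) = (n−1)[D(n−1) + D(n−2)] with D(1)=0, D(2)=1: D(3)=2; D(4)=9; D(5)=44; D(6)=265. So valid n = 4, 5.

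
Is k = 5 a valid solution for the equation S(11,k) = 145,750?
No

Solution: S(11,5) = 5·S(10,5) + S(10,4) = 5·42,525 + 34,105 = 246,730, which does not equal 145,750.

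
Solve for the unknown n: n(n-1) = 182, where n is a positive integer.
14

Working:
n² − n − 182 = 0, so n = (1 ± √(1 + 4·182))/2 = (1 ± √729)/2 = (1 ± 27)/2, i.e. n = 14 or n = -13. Taking the positive root, n = 14 (check: 14×13 = 182).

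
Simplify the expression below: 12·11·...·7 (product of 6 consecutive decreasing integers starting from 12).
665,280

Solution: This is P(12,6) = 12!/(6)! = 665,280.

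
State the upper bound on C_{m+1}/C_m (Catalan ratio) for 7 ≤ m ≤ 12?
25/7

Explanation: C_{m+1}/C_m = 2(2m+1)/(m+2), which increases with m. Maximum at m = 12: 2·25/14 = 25/7.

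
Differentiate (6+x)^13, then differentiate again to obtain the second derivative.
First derivative: 13(6+x)^{12}. Second derivative: 13·12·(6+x)^{11} = 156(6+x)^{11}.

Answer: 156(6+x)^11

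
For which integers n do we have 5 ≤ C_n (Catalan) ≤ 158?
3, 4, 5, 6

Reasoning: C_2=2; C_3=5; C_4=14; C_5=42; C_6=132; C_7=429. So valid n = 3, 4, 5, 6.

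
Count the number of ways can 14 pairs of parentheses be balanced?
2,674,440

Reasoning: Using the Catalan number formula: C_n = C(2n, n) / (n+1)
C_14 = C(28, 14) / (14+1)
     = 40116600 / 15
     = 2,674,440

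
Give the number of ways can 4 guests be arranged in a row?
Arrangements of 4 distinct objects: 4! = 24.

Answer: 24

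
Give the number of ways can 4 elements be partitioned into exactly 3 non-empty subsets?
6

Working:
This equals S(4,3), the Stirling number of the 2nd kind.
Using the Stirling recurrence: S(n,k) = k·S(n-1,k) + S(n-1,k-1)
S(4,3) = 3·S(3,3) + S(3,2)
         = 3·1 + 3
         = 3 + 3
         = 6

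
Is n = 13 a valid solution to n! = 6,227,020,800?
13! = 13·12! = 13·479,001,600 = 6,227,020,800, which equals 6,227,020,800.
Final answer: Yes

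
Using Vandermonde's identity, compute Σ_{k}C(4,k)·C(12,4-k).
1,820

Reasoning: = C(4+12,4) = C(16,4) = 1,820.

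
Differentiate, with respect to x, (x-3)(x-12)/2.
(2x - 15)/2

d/dx[(x-3)(x-12)] = (x-12) + (x-3) = 2x - 15. Dividing by 2 gives (2x - 15)/2.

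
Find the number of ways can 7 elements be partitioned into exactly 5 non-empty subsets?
140

Solution: This equals S(7,5), the Stirling number of the 2nd kind.
Using the Stirling recurrence: S(n,k) = k·S(n-1,k) + S(n-1,k-1)
S(7,5) = 5·S(6,5) + S(6,4)
         = 5·15 + 65
         = 75 + 65
         = 140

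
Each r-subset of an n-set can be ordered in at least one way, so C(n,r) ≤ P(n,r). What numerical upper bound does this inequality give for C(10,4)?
P(10,4) = 10·9·8·7 = 5,040, so C(10,4) ≤ 5,040. (The bound is loose by a factor of 4! = 24: C(10,4) = 5,040/24 = 210.)

Answer: 5,040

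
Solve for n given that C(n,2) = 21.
7

C(n,2) = n(n−1)/2! is increasing in n, and n(n−1) = 2!·21 = 42 ≈ (n−0.5)^2 gives n ≈ 7.0. Check: C(5,2) = 10, C(6,2) = 15, C(7,2) = 21 ✓. So n = 7.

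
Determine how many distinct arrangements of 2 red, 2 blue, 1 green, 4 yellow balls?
3,780

Solution: Multinomial: 9!/(2! × 2! × 1! × 4!) = 3,780.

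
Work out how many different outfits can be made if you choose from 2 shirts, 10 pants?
By the multiplication principle: 2 × 10 = 20.
Final answer: 20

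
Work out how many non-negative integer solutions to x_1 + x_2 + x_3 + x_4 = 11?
C(11+4-1, 4-1) = 364.
Final answer: 364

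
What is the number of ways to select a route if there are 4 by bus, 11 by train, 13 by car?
28
By the addition principle: 4 + 11 + 13 = 28.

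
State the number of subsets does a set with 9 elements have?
512

Working:
Each element can be included or excluded: 2^9 = 512.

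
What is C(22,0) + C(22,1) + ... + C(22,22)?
4,194,304

Solution: Sum of binomial coefficients = 2^22 = 4,194,304.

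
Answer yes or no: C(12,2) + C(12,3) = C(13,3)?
Yes
Pascal's identity: LHS = 66 + 220 = 286; RHS = C(13,3) = 286. Both sides agree, so the statement holds.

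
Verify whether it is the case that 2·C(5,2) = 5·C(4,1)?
Absorption identity k·C(n,k) = n·C(n-1,k-1). LHS = 2·10 = 20; RHS = 5·4 = 20.

Answer: True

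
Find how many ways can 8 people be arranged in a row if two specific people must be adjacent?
10,080
Treat pair as unit: (8-1)! arrangements × 2 internal orders = 10,080.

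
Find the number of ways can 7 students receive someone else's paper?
1,854
Using D(n) = (n-1)[D(n-1) + D(n-2)]:
D(7) = (7-1) × [D(6) + D(5)]
      = 6 × [265 + 44]
      = 6 × 309
      = 1,854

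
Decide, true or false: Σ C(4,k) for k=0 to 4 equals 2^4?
True

Binomial theorem: Σ C(4,k) = (1+1)^4 = 2^4 = 16; RHS 2^4 = 16.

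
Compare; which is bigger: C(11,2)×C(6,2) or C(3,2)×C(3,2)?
C(11,2)×C(6,2)

Reasoning: C(11,2)×C(6,2)=825, C(3,2)×C(3,2)=9.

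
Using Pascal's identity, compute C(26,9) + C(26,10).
8,436,285

Working:
C(26,9) + C(26,10) = C(27,10) = 8,436,285.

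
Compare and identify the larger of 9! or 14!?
9!=362,880, 14!=87,178,291,200. 14! > 9!.

Answer: 14!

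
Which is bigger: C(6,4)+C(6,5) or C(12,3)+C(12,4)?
C(12,3)+C(12,4)

First=21, Second=715.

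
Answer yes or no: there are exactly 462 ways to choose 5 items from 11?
C(11,5) = 462.

Answer: Yes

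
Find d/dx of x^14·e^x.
Product rule: d/dx[x^14]·e^x + x^14·d/dx[e^x] = 14x^{13}e^x + x^14e^x.

Answer: (14x^13 + x^14)e^x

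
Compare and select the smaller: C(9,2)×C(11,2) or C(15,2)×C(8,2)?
C(9,2)×C(11,2)

Solution: C(9,2)×C(11,2)=1,980, C(15,2)×C(8,2)=2,940.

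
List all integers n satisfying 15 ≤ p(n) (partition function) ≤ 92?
7, 8, 9, 10, 11, 12
Tabulating p(n) via p(n) = p(n−1) + p(n−2) − p(n−5) − p(n−7) + …: p(6)=11; p(7)=15; p(8)=22; p(9)=30; p(10)=42; p(11)=56; p(12)=77; p(13)=101. So valid n = 7, 8, 9, 10, 11, 12.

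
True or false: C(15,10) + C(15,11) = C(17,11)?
Pascal's identity gives C(16,11) = 4,368, whereas C(17,11) = 12,376.
Final answer: False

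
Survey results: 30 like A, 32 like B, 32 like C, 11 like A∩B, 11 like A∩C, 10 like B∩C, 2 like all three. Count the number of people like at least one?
64

Reasoning: |A∪B∪C| = 30+32+32-11-11-10+2 = 64.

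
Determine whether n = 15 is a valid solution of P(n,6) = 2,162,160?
P(15,6) = 15·14·13·12·11·10 = 3,603,600, which does not equal 2,162,160.

Answer: No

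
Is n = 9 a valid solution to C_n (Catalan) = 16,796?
No

Explanation: C_9 = C(18,9)/(9+1) = 48,620/10 = 4,862, which does not equal 16,796.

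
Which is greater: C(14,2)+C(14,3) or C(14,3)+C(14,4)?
First=455, Second=1,365.

Answer: C(14,3)+C(14,4)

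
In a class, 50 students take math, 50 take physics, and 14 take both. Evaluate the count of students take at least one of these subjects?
86

Working:
|A∪B| = |A|+|B|-|A∩B| = 50+50-14 = 86.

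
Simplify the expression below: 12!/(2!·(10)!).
66

Explanation: This is C(12,2) = 66.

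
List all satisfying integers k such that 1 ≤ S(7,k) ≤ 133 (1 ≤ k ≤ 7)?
S(7,1)=1; S(7,2)=63; S(7,3)=301; S(7,4)=350; S(7,5)=140; S(7,6)=21; S(7,7)=1. So valid k = 1, 2, 6, 7.
Final answer: 1, 2, 6, 7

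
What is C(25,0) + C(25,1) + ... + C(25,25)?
Sum of binomial coefficients = 2^25 = 33,554,432.
Final answer: 33,554,432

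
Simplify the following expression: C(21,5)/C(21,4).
17/5

C(n,k+1)/C(n,k) = (n−k)/(k+1). Here (21−4)/(4+1) = 17/5 = 17/5.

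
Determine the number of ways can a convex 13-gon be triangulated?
Using the Catalan number formula: C_n = C(2n, n) / (n+1)
C_11 = C(22, 11) / (11+1)
     = 705432 / 12
     = 58,786

Answer: 58,786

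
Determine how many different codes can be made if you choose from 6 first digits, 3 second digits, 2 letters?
36

By the multiplication principle: 6 × 3 × 2 = 36.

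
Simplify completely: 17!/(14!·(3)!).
680

Working:
This is C(17,14) = 680.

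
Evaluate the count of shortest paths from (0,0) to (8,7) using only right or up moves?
6,435

Working:
Choose 8 rights from 15 moves: C(15,8) = 6,435.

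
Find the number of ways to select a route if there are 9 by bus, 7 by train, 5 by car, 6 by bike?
By the addition principle: 9 + 7 + 5 + 6 = 27.
Final answer: 27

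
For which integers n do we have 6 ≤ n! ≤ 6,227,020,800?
3, 4, 5, 6, 7, 8, 9, 10, 11, 12, 13

n! is strictly increasing; 3! = 6 and 13! = 6,227,020,800, so valid n = 3, 4, 5, 6, 7, 8, 9, 10, 11, 12, 13.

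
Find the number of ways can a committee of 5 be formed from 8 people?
56

Reasoning: C(8,5) = 8! / (5! × (8-5)!)
         = 8! / (5! × 3!)
         = 56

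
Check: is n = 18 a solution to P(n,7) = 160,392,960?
Yes

Solution: P(18,7) = 18·17·16·15·14·13·12 = 160,392,960, which equals 160,392,960.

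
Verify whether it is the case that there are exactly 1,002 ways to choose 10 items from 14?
False

Solution: C(14,10) = 1,001 ≠ 1002.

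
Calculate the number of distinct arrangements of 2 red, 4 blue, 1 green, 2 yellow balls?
3,780

Multinomial: 9!/(2! × 4! × 1! × 2!) = 3,780.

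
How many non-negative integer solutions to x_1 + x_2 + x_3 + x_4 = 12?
455

Reasoning: C(12+4-1, 4-1) = 455.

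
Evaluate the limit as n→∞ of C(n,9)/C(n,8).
∞
C(n,9)/C(n,8) = (n-8)/9 → ∞ as n → ∞.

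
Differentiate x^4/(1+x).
Quotient rule: [4x^{3}(1+x) - x^4]/(1+x)².
Final answer: (4x^3(1+x) - x^4)/(1+x)²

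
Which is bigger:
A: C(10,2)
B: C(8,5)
B

Working:
A=C(10,2)=45, B=C(8,5)=56.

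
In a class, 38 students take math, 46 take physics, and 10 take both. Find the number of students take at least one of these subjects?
74

|A∪B| = |A|+|B|-|A∩B| = 38+46-10 = 74.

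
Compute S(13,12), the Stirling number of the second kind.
Using the Stirling recurrence: S(n,k) = k·S(n-1,k) + S(n-1,k-1)
S(13,12) = 12·S(12,12) + S(12,11)
         = 12·1 + 66
         = 12 + 66
         = 78

Answer: 78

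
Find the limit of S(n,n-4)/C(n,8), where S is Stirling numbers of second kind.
105

Working:
The leading term of S(n,n-4) as a polynomial in n is (7)!!·C(n,8), so the ratio → (7)!! = 105.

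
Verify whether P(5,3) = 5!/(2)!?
Permutation formula P(n,k) = n!/(n-k)!: 5!/2! = 120/2 = 60 = P(5,3). The statement holds.

Answer: True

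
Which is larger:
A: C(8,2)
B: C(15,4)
B

Working:
A=C(8,2)=28, B=C(15,4)=1,365.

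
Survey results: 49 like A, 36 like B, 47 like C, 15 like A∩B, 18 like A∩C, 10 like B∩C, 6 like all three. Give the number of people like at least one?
95

Explanation: |A∪B∪C| = 49+36+47-15-18-10+6 = 95.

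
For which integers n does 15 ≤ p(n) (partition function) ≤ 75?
7, 8, 9, 10, 11

Solution: Tabulating p(n) via p(n) = p(n−1) + p(n−2) − p(n−5) − p(n−7) + …: p(6)=11; p(7)=15; p(8)=22; p(9)=30; p(10)=42; p(11)=56; p(12)=77. So valid n = 7, 8, 9, 10, 11.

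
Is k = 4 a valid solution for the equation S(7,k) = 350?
S(7,4) = 4·S(6,4) + S(6,3) = 4·65 + 90 = 350, which equals 350.

Answer: Yes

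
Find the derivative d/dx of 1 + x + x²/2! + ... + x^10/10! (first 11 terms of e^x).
1 + x + x²/2! + ... + x^9/9!

Differentiating term by term gives the first 10 terms of e^x.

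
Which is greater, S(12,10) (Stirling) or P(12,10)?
P(12,10)
S(12,10) = 10·S(11,10) + S(11,9) = 10·55 + 1,155 = 1,705; P(12,10) = 239,500,800.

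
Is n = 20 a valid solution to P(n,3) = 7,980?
No

Solution: P(20,3) = 20·19·18 = 6,840, which does not equal 7,980.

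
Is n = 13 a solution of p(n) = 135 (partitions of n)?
No
Pentagonal recurrence p(n) = p(n−1) + p(n−2) − p(n−5) − p(n−7) + …: p(13) = p(12) + p(11) − p(8) − p(6) + p(1) = 77 + 56 − 22 − 11 + 1 = 101, which does not equal 135.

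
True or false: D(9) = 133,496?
True

Derangements of 9 elements: D(9) = (9-1)·[D(8) + D(7)] = 8·[14,833 + 1,854] = 133,496.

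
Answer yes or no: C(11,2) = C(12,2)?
No

LHS = C(11,2) = 55; RHS = C(12,2) = 66. 55 ≠ 66, so the statement does not hold.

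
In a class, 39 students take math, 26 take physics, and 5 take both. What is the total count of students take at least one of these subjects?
60

Working:
|A∪B| = |A|+|B|-|A∩B| = 39+26-5 = 60.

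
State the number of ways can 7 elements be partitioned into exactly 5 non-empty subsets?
140

This equals S(7,5), the Stirling number of the 2nd kind.
Using the Stirling recurrence: S(n,k) = k·S(n-1,k) + S(n-1,k-1)
S(7,5) = 5·S(6,5) + S(6,4)
         = 5·15 + 65
         = 75 + 65
         = 140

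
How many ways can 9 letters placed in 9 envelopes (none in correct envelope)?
133,496

Reasoning: Using D(n) = (n-1)[D(n-1) + D(n-2)]:
D(9) = (9-1) × [D(8) + D(7)]
      = 8 × [14833 + 1854]
      = 8 × 16687
      = 133,496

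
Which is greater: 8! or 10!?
10!

8!=40,320, 10!=3,628,800. 10! > 8!.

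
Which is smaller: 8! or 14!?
8!

8!=40,320, 14!=87,178,291,200. 14! > 8!.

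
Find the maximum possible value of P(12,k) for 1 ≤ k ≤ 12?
P(12,k) increases in k, so maximum at k = 12: 12! = 479,001,600.

Answer: 479,001,600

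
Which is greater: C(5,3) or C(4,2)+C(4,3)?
By Pascal's identity: C(5,3) = C(4,2)+C(4,3) = 10. Equal.

Answer: Equal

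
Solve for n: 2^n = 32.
5

Explanation: 2^5 = 32, so n = 5.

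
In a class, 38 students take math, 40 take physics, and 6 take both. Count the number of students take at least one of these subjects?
72

Explanation: |A∪B| = |A|+|B|-|A∩B| = 38+40-6 = 72.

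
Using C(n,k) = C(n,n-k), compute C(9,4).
126

Working:
C(9,4) = C(9,5) = 126.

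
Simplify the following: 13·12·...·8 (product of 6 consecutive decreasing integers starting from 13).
1,235,520

Working:
This is P(13,6) = 13!/(7)! = 1,235,520.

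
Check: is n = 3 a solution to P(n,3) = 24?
P(3,3) = 3·2·1 = 6, which does not equal 24.

Answer: No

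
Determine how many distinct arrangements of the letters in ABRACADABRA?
83,160

Word has 11 letters (A=5, B=2, R=2, C=1, D=1). Arrangements: 11!/Π(k!) = 83,160.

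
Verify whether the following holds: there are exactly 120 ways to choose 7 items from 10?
C(10,7) = 120.
Final answer: True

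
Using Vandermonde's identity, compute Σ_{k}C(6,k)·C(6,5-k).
792
= C(6+6,5) = C(12,5) = 792.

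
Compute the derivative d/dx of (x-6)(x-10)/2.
(2x - 16)/2

Solution: d/dx[(x-6)(x-10)] = (x-10) + (x-6) = 2x - 16. Dividing by 2 gives (2x - 16)/2.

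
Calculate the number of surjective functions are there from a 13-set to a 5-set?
901,020,120

Explanation: Onto functions = 5! × S(13,5)
First compute S(13,5) via recurrence:
Using the Stirling recurrence: S(n,k) = k·S(n-1,k) + S(n-1,k-1)
S(13,5) = 5·S(12,5) + S(12,4)
         = 5·1379400 + 611501
         = 6897000 + 611501
         = 7,508,501
Then: 120 × 7508501 = 901,020,120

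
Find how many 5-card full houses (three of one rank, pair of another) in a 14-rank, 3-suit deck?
546

Working:
Triple rank: 14. Triple suits: C(3,3)=1. Pair rank: 13. Pair suits: C(3,2)=3. Total: 546.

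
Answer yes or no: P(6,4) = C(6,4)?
No

Working:
P(6,4) = 360 but C(6,4) = 15; they differ by a factor of 4! = 24, so the statement does not hold.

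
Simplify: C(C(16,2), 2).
7,140

Explanation: C(16,2) = 120, then C(120, 2) = 7,140.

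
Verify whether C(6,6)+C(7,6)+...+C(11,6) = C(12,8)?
Hockey stick identity gives Σ = C(12,7) = 792; RHS C(12,8) = 495.
Final answer: False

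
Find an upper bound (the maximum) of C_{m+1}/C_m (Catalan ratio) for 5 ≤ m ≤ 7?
10/3

Working:
C_{m+1}/C_m = 2(2m+1)/(m+2), which increases with m. Maximum at m = 7: 2·15/9 = 10/3.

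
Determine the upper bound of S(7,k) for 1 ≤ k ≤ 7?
350

Explanation: Row S(7,k) for k = 1..7 (via S(n,k) = k·S(n−1,k) + S(n−1,k−1)): 1, 63, 301, 350, 140, 21, 1. The row is unimodal; maximum at k = 4: 350.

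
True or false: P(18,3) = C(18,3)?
P(18,3) = 4,896 and C(18,3) = 816; P(n,r) = r! × C(n,r) so P > C whenever r ≥ 2.

Answer: False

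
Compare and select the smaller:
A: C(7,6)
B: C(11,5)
A=C(7,6)=7, B=C(11,5)=462.

Answer: A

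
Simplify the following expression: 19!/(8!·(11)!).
75,582

Reasoning: This is C(19,8) = 75,582.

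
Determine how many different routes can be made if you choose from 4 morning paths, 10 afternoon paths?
40

Solution: By the multiplication principle: 4 × 10 = 40.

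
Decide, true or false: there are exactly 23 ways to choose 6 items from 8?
False

Reasoning: C(8,6) = 28 ≠ 23.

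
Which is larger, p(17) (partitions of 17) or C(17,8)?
C(17,8)

Pentagonal recurrence p(n) = p(n−1) + p(n−2) − p(n−5) − p(n−7) + …: p(17) = p(16) + p(15) − p(12) − p(10) + p(5) + p(2) = 231 + 176 − 77 − 42 + 7 + 2 = 297; C(17,8) = 24,310.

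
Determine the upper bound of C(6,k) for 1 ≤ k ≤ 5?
C(6,k) is maximised at the centre of the row: C(6,3) = 20.
Final answer: 20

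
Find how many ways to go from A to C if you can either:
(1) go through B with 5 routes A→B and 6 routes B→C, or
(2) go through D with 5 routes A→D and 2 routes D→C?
40

Working:
Route via B: 5×6=30. Route via D: 5×2=10. Total: 40.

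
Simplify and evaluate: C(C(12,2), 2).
2,145

Reasoning: C(12,2) = 66, then C(66, 2) = 2,145.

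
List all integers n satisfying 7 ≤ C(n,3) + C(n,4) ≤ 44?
C(4,3)+C(4,4)=5; C(5,3)+C(5,4)=15; C(6,3)+C(6,4)=35; C(7,3)+C(7,4)=70. So valid n = 5, 6.

Answer: 5, 6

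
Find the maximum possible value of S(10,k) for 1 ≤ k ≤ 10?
42,525

Working:
Row S(10,k) for k = 1..10 (via S(n,k) = k·S(n−1,k) + S(n−1,k−1)): 1, 511, 9,330, 34,105, 42,525, 22,827, 5,880, 750, 45, 1. The row is unimodal; maximum at k = 5: 42,525.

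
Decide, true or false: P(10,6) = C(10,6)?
P(10,6) = 151,200 but C(10,6) = 210; they differ by a factor of 6! = 720, so the statement does not hold.
Final answer: False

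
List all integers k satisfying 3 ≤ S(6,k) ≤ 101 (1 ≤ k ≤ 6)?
2, 3, 4, 5

Solution: S(6,1)=1; S(6,2)=31; S(6,3)=90; S(6,4)=65; S(6,5)=15; S(6,6)=1. So valid k = 2, 3, 4, 5.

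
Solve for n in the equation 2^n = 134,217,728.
134,217,728 = 1,024 × 1,024 × 128 = 2^10 × 2^10 × 2^7 = 2^27, so n = 27.
Final answer: 27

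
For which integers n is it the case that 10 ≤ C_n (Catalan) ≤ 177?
4, 5, 6

Reasoning: C_3=5; C_4=14; C_5=42; C_6=132; C_7=429. So valid n = 4, 5, 6.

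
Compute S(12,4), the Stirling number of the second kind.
611,501

Explanation: Using the Stirling recurrence: S(n,k) = k·S(n-1,k) + S(n-1,k-1)
S(12,4) = 4·S(11,4) + S(11,3)
         = 4·145750 + 28501
         = 583000 + 28501
         = 611,501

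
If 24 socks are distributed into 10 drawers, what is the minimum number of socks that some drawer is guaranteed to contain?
3
Pigeonhole: ⌈24/10⌉ = 3.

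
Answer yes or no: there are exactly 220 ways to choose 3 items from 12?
C(12,3) = 220.

Answer: Yes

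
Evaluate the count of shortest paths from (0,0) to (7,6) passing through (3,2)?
700

Solution: To (3,2): C(5,3)=10. From there: C(8,4)=70. Total: 700.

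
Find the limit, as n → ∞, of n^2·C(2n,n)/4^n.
∞

Solution: C(2n,n) ~ 4^n/√(πn), so n^2·C(2n,n)/4^n ~ n^(2 − 1/2)/√π → ∞.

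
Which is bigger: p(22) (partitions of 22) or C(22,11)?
C(22,11)

Working:
Pentagonal recurrence p(n) = p(n−1) + p(n−2) − p(n−5) − p(n−7) + …: p(22) = p(21) + p(20) − p(17) − p(15) + p(10) + p(7) − p(0) = 792 + 627 − 297 − 176 + 42 + 15 − 1 = 1,002; C(22,11) = 705,432.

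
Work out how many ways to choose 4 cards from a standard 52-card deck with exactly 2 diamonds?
57,798
13 diamonds and 39 non-diamonds: C(13,2) × C(39,2) = 78 × 741 = 57,798.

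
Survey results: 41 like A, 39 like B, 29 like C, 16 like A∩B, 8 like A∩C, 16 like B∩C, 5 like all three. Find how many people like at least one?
74

Reasoning: |A∪B∪C| = 41+39+29-16-8-16+5 = 74.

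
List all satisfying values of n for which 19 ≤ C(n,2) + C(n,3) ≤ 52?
5, 6

Explanation: C(4,2)+C(4,3)=10; C(5,2)+C(5,3)=20; C(6,2)+C(6,3)=35; C(7,2)+C(7,3)=56. So valid n = 5, 6.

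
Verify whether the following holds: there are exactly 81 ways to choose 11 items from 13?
False

Working:
C(13,11) = 78 ≠ 81.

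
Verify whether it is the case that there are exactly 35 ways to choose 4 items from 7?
True

Explanation: C(7,4) = 35.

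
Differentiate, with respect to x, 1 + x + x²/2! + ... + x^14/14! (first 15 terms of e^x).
1 + x + x²/2! + ... + x^13/13!

Explanation: Differentiating term by term gives the first 14 terms of e^x.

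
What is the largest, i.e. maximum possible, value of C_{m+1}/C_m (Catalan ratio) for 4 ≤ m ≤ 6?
13/4

Explanation: C_{m+1}/C_m = 2(2m+1)/(m+2), which increases with m. Maximum at m = 6: 2·13/8 = 13/4.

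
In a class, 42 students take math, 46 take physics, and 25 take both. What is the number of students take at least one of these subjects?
63

|A∪B| = |A|+|B|-|A∩B| = 42+46-25 = 63.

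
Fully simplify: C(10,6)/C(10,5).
5/6

C(n,k+1)/C(n,k) = (n−k)/(k+1). Here (10−5)/(5+1) = 5/6 = 5/6.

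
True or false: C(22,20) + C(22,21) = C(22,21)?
False

Working:
Pascal's identity gives C(23,21) = 253, whereas C(22,21) = 22.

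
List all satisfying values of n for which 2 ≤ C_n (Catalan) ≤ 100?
2, 3, 4, 5

Explanation: C_1=1; C_2=2; C_3=5; C_4=14; C_5=42; C_6=132. So valid n = 2, 3, 4, 5.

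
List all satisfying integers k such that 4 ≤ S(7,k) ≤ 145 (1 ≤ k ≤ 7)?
S(7,1)=1; S(7,2)=63; S(7,3)=301; S(7,4)=350; S(7,5)=140; S(7,6)=21; S(7,7)=1. So valid k = 2, 5, 6.

Answer: 2, 5, 6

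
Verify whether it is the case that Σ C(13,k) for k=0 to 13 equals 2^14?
Binomial theorem: Σ C(13,k) = (1+1)^13 = 2^13 = 8,192; RHS 2^14 = 16,384.

Answer: False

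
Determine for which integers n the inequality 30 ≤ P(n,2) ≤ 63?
6, 7, 8

Reasoning: P(5,2)=20; P(6,2)=30; P(7,2)=42; P(8,2)=56; P(9,2)=72. So valid n = 6, 7, 8.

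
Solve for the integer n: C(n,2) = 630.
36

Reasoning: C(n,2) = n(n−1)/2! is increasing in n, and n(n−1) = 2!·630 = 1,260 ≈ (n−0.5)^2 gives n ≈ 36.0. Check: C(34,2) = 561, C(35,2) = 595, C(36,2) = 630 ✓. So n = 36.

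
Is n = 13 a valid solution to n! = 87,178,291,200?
13! = 13·12! = 13·479,001,600 = 6,227,020,800, which does not equal 87,178,291,200.
Final answer: No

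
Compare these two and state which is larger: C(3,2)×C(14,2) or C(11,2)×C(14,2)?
C(11,2)×C(14,2)

Reasoning: C(3,2)×C(14,2)=273, C(11,2)×C(14,2)=5,005.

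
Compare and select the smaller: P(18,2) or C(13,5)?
P(18,2)

Reasoning: P(18,2)=306, C(13,5)=1,287.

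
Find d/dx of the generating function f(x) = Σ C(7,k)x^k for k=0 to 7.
Term-by-term differentiation gives Σ k·C(7,k)x^{k-1} for k=1 to 7.
Final answer: Σ k·C(7,k)x^(k-1) for k=1 to 7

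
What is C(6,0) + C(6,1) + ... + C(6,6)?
64

Reasoning: Sum of binomial coefficients = 2^6 = 64.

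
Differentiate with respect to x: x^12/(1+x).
(12x^11(1+x) - x^12)/(1+x)²
Quotient rule: [12x^{11}(1+x) - x^12]/(1+x)².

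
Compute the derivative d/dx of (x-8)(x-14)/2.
(2x - 22)/2

Solution: d/dx[(x-8)(x-14)] = (x-14) + (x-8) = 2x - 22. Dividing by 2 gives (2x - 22)/2.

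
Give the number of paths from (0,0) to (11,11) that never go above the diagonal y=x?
58,786

Working:
Counted by the Catalan number C_11: C_11 = C(22,11)/(11+1) = 705,432/12 = 58,786.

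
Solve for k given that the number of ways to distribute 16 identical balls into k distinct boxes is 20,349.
6

Solution: Stars and bars: the count is C(16+k−1, k−1), increasing in k. k=4: C(19,3) = 969, k=5: C(20,4) = 4,845, k=6: C(21,5) = 20,349 ✓. So k = 6.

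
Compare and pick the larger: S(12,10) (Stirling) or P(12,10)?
S(12,10) = 10·S(11,10) + S(11,9) = 10·55 + 1,155 = 1,705; P(12,10) = 239,500,800.

Answer: P(12,10)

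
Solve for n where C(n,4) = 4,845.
20
C(n,4) = n(n−1)(n−2)(n−3)/4! is increasing in n, and n(n−1)(n−2)(n−3) = 4!·4,845 = 116,280 ≈ (n−1.5)^4 gives n ≈ 20.0. Check: C(18,4) = 3,060, C(19,4) = 3,876, C(20,4) = 4,845 ✓. So n = 20.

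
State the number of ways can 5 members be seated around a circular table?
24

Circular arrangements: (5-1)! = 24.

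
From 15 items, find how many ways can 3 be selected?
C(15,3) = 15! / (3! × (15-3)!)
         = 15! / (3! × 12!)
         = 455

Answer: 455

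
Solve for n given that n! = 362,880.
9

Solution: n! is strictly increasing. 7! = 5,040, 8! = 40,320, 9! = 362,880 ✓. So n = 9.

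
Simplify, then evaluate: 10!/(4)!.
151,200
This equals 10×9×...×5 = 151,200.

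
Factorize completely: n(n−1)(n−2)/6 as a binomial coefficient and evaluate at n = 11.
C(n,3); C(11,3) = 165

Reasoning: n(n−1)(n−2)/6 = n!/(3!(n−3)!) = C(n,3). At n = 11: C(11,3) = 165.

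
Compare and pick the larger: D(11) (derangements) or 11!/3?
D(11)
D(11) = (11-1)·[D(10) + D(9)] = 10·[1,334,961 + 133,496] = 14,684,570; 11!/3 = 39,916,800/3 = 13,305,600.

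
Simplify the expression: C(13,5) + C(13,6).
3,003
By Pascal's identity: C(14,6) = 3,003.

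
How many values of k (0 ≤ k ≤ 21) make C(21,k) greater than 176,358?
6

Solution: Row 21 is unimodal and symmetric about k=21/2. C(21,7)=116,280 ≤ 176,358; C(21,8)=203,490 > 176,358; by symmetry C(21,k) > 176,358 for k = 8..13. That's 13 - 8 + 1 = 6 values.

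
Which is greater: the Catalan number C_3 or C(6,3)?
C(6,3)

Solution: C_3 = C(6,3)/(3+1) = 20/4 = 5; C(6,3) = 20.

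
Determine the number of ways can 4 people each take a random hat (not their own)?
9

Reasoning: Using D(n) = (n-1)[D(n-1) + D(n-2)]:
D(4) = (4-1) × [D(3) + D(2)]
      = 3 × [2 + 1]
      = 3 × 3
      = 9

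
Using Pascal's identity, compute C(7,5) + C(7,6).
28

Reasoning: C(7,5) + C(7,6) = C(8,6) = 28.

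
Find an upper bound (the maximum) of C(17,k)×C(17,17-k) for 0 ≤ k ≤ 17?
590,976,100

Solution: C(17,k)·C(17,17-k) = C(17,k)², maximised at the centre k = 8: C(17,8)² = 590,976,100.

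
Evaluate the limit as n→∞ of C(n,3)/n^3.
1/6
C(n,3) ≈ n^3/3! for large n. Limit = 1/3! = 1/6.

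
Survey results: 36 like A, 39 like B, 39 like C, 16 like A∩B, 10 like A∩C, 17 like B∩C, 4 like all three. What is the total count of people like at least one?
75

Explanation: |A∪B∪C| = 36+39+39-16-10-17+4 = 75.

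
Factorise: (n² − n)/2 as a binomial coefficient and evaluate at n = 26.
(n² − n)/2 = n(n−1)/2 = C(n,2). At n = 26: C(26,2) = 325.

Answer: C(n,2); C(26,2) = 325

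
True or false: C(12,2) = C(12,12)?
False

Working:
C(12,2) = 66 but C(12,12) = 1; symmetry gives C(12,2) = C(12,10), not C(12,12).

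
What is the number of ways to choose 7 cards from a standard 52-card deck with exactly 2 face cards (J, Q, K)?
43,428,528

Solution: 12 face cards and 40 non-face cards: C(12,2) × C(40,5) = 66 × 658,008 = 43,428,528.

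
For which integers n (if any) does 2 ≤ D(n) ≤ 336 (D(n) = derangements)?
3, 4, 5, 6

Solution: Using D(n) = (n−1)[D(n−1) + D(n−2)] with D(1)=0, D(2)=1: D(2)=1; D(3)=2; D(4)=9; D(5)=44; D(6)=265; D(7)=1,854. So valid n = 3, 4, 5, 6.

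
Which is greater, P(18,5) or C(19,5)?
P(18,5)

Working:
P(18,5)=1,028,160, C(19,5)=11,628.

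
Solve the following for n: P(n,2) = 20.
5
P(n,2) = n(n−1) is increasing in n; n(n−1) ≈ (n−0.5)^2 = 20 gives n ≈ 5.0. Check: P(3,2) = 6, P(4,2) = 12, P(5,2) = 20 ✓. So n = 5.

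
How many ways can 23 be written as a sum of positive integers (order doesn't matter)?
1,255

Reasoning: Pentagonal recurrence p(n) = p(n−1) + p(n−2) − p(n−5) − p(n−7) + …: p(23) = p(22) + p(21) − p(18) − p(16) + p(11) + p(8) − p(1) = 1,002 + 792 − 385 − 231 + 56 + 22 − 1 = 1,255.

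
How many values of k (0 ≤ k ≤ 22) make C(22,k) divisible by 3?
Checking C(22,k) mod 3 for k = 0..22: divisible at k = 2, 5, 6, 7, 8, 11, 14, 15, 16, 17, 20. That's 11 values.

Answer: 11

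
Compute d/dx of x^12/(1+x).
Quotient rule: [12x^{11}(1+x) - x^12]/(1+x)².

Answer: (12x^11(1+x) - x^12)/(1+x)²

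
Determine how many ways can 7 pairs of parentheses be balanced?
429

Solution: Using the Catalan number formula: C_n = C(2n, n) / (n+1)
C_7 = C(14, 7) / (7+1)
     = 3432 / 8
     = 429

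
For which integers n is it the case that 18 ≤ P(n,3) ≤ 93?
4, 5
P(3,3)=6; P(4,3)=24; P(5,3)=60; P(6,3)=120. So valid n = 4, 5.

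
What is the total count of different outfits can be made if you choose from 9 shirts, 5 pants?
45

By the multiplication principle: 9 × 5 = 45.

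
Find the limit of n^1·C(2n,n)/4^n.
∞

Reasoning: C(2n,n) ~ 4^n/√(πn), so n^1·C(2n,n)/4^n ~ n^(1 − 1/2)/√π → ∞.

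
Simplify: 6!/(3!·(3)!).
20

Solution: This is C(6,3) = 20.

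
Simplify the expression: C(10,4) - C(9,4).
84

C(10,4) - C(9,4) = C(9,3) = 84.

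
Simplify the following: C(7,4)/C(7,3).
1

Reasoning: C(n,k+1)/C(n,k) = (n−k)/(k+1). Here (7−3)/(3+1) = 4/4 = 1.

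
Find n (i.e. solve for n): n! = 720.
6

Solution: n! is strictly increasing. 4! = 24, 5! = 120, 6! = 720 ✓. So n = 6.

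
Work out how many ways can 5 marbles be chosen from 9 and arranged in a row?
15,120

Working:
P(9,5) = 9!/(9-5)! = 15,120.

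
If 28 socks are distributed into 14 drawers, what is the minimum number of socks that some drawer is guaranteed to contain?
2
Pigeonhole: ⌈28/14⌉ = 2.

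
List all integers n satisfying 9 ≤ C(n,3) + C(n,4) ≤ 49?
5, 6

C(4,3)+C(4,4)=5; C(5,3)+C(5,4)=15; C(6,3)+C(6,4)=35; C(7,3)+C(7,4)=70. So valid n = 5, 6.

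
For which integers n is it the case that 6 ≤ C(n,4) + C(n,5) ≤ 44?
5, 6
C(4,4)+C(4,5)=1; C(5,4)+C(5,5)=6; C(6,4)+C(6,5)=21; C(7,4)+C(7,5)=56. So valid n = 5, 6.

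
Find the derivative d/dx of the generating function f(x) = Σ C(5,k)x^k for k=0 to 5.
Σ k·C(5,k)x^(k-1) for k=1 to 5

Working:
Term-by-term differentiation gives Σ k·C(5,k)x^{k-1} for k=1 to 5.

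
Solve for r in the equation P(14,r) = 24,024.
P(14,r) = 14·13·…·(14−r+1), a product of r factors. Multiplying down from 14: 14 = 14; 14·13 = 182; 14·13·12 = 2,184; 14·13·12·11 = 24,024 ✓ (4 factors). So r = 4.
Final answer: 4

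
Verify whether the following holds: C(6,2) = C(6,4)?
True

Explanation: Symmetry C(n,k) = C(n,n-k): C(6,2) = 15 and C(6,4) = 15. Both sides agree, so the statement holds.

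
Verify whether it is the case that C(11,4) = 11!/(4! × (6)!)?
The correct denominator is 4!×7!, giving C(11,4) = 330; the stated RHS is 11!/(4!×6!) = 2,310 ≠ 330, so the statement does not hold.
Final answer: False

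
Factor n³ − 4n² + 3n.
n³ − 4n² + 3n = n(n² − 4n + 3) = n(n − 1)(n − 3).
Final answer: n(n − 1)(n − 3)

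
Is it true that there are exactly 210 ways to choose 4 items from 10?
True

Working:
C(10,4) = 210.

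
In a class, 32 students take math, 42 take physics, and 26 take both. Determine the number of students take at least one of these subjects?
48
|A∪B| = |A|+|B|-|A∩B| = 32+42-26 = 48.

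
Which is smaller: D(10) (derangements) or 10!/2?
D(10)

Reasoning: D(10) = (10-1)·[D(9) + D(8)] = 9·[133,496 + 14,833] = 1,334,961; 10!/2 = 3,628,800/2 = 1,814,400.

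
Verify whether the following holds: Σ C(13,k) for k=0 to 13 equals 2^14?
False

Solution: Binomial theorem: Σ C(13,k) = (1+1)^13 = 2^13 = 8,192; RHS 2^14 = 16,384.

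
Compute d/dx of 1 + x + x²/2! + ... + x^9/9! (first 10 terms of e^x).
1 + x + x²/2! + ... + x^8/8!

Explanation: Differentiating term by term gives the first 9 terms of e^x.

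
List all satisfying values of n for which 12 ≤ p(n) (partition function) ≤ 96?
7, 8, 9, 10, 11, 12

Tabulating p(n) via p(n) = p(n−1) + p(n−2) − p(n−5) − p(n−7) + …: p(6)=11; p(7)=15; p(8)=22; p(9)=30; p(10)=42; p(11)=56; p(12)=77; p(13)=101. So valid n = 7, 8, 9, 10, 11, 12.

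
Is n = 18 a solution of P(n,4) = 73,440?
Yes

Working:
P(18,4) = 18·17·16·15 = 73,440, which equals 73,440.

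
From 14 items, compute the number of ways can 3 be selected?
364
C(14,3) = 14! / (3! × (14-3)!)
         = 14! / (3! × 11!)
         = 364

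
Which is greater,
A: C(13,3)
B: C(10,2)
A

Solution: A=C(13,3)=286, B=C(10,2)=45.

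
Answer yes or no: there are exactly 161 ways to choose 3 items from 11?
C(11,3) = 165 ≠ 161.
Final answer: No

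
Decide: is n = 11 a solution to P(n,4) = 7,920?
Yes
P(11,4) = 11·10·9·8 = 7,920, which equals 7,920.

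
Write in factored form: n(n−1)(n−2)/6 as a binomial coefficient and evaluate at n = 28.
C(n,3); C(28,3) = 3,276
n(n−1)(n−2)/6 = n!/(3!(n−3)!) = C(n,3). At n = 28: C(28,3) = 3,276.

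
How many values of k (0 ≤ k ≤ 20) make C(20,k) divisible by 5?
16

Working:
Checking C(20,k) mod 5 for k = 0..20: divisible at k = 1, 2, 3, 4, 6, 7, 8, 9, 11, 12, 13, 14, 16, 17, 18, 19. That's 16 values.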